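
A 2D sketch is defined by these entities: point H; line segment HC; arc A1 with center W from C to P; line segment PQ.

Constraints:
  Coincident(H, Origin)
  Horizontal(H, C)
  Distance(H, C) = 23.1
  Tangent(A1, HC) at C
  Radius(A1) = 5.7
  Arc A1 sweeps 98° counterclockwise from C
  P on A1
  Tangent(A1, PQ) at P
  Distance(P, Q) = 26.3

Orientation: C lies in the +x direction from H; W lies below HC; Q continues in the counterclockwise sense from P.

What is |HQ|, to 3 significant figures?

38.8

On A1, C sits at bearing 90° from W; a 98° counterclockwise sweep puts P at bearing 188°, so P = W + 5.7·(cos 188°, sin 188°) = (17.5, -6.49). Since A1 is tangent to PQ there, WP ⟂ PQ, so PQ runs along (−sin 188°, cos 188°); with |PQ| = 26.3, Q = (21.1, -32.5). Then |HQ| = |Q − H| = 38.8.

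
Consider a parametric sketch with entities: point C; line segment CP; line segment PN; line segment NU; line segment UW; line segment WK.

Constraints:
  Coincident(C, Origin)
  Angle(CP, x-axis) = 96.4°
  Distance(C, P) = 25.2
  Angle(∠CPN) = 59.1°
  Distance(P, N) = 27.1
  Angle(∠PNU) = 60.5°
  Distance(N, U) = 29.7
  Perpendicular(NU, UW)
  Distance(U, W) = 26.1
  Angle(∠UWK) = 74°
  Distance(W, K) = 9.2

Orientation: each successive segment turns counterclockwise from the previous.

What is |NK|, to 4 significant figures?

31.47

C is at the origin; CP runs at 96.4° with length 25.2, so P = (-2.809, 25.04). ∠CPN = 59.1° gives PN at -142.7° from the x-axis; with |PN| = 27.1, N = (-24.37, 8.621). ∠PNU = 60.5° gives NU at -23.20° from the x-axis; with |NU| = 29.7, U = (2.932, -3.079). NU is perpendicular to UW, so UW runs at 66.80°; with |UW| = 26.1, W = (13.21, 20.91). ∠UWK = 74.0° gives WK at 172.8° from the x-axis; with |WK| = 9.2, K = (4.086, 22.06). Then |NK| = |K − N| = 31.47.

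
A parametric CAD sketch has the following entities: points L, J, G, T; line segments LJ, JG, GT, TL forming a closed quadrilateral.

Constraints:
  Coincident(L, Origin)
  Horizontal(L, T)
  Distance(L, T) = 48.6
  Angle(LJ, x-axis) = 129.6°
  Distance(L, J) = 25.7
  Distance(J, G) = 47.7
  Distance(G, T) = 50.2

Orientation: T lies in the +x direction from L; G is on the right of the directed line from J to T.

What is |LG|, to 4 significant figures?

23.63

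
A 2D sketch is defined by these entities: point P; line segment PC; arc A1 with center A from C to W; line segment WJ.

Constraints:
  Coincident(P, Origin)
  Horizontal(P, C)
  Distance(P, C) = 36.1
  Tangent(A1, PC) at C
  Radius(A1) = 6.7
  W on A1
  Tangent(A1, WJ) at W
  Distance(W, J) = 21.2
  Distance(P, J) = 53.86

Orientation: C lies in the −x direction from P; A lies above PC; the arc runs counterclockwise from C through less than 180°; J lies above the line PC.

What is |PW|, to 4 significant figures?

33.64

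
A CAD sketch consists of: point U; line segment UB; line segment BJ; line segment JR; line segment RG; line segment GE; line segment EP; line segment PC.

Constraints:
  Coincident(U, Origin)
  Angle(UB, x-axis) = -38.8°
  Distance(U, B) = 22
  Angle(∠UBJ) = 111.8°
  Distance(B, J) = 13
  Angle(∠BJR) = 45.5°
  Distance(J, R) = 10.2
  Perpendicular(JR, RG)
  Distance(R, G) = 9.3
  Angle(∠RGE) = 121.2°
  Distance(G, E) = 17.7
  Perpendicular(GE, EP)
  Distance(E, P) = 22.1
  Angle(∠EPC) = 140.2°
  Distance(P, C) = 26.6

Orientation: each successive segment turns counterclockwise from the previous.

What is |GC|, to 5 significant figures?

42.542

U is at the origin; UB runs at -38.8° with length 22.0, so B = (17.145, -13.785). ∠UBJ = 111.8° gives BJ at 29.400° from the x-axis; with |BJ| = 13.0, J = (28.471, -7.4035). ∠BJR = 45.5° gives JR at 163.90° from the x-axis; with |JR| = 10.2, R = (18.671, -4.5749). JR is perpendicular to RG, so RG runs at -106.10°; with |RG| = 9.3, G = (16.092, -13.510). ∠RGE = 121.2° gives GE at -47.300° from the x-axis; with |GE| = 17.7, E = (28.096, -26.518). GE ⟂ EP, so EP runs at 42.700°; with |EP| = 22.1, P = (44.337, -11.531). ∠EPC = 140.2° gives PC at 82.500° from the x-axis; with |PC| = 26.6, C = (47.809, 14.842). Then |GC| = |C − G| = 42.542.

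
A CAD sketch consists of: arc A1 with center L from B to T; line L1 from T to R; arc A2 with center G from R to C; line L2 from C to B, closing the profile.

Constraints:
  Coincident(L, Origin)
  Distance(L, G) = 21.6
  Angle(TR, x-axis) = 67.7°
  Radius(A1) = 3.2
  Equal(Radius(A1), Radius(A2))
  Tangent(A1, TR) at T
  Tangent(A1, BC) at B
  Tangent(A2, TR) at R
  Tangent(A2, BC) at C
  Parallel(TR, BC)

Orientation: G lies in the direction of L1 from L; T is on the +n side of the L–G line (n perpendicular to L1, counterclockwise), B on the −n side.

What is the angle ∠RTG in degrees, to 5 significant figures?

8.4270°

The slot axis is L1's direction at 67.7°, so u = (cos 67.7°, sin 67.7°) = (0.37946, 0.92521) and n = (−sin 67.7°, cos 67.7°) = (-0.92521, 0.37946). L is at the origin and G lies 21.6 along u from L, so G = 21.6·u = (8.1963, 19.985). Tangency of A1 to both parallel lines with radius 3.2 puts T and B at L ± 3.2·n: T = (-2.9607, 1.2143), B = (2.9607, -1.2143). Equal radii place R and C the same way about G: R = G + 3.2·n = (5.2356, 21.199), C = G − 3.2·n = (11.157, 18.770). Then cos ∠RTG = TR·TG / (|TR||TG|), giving 8.4270°.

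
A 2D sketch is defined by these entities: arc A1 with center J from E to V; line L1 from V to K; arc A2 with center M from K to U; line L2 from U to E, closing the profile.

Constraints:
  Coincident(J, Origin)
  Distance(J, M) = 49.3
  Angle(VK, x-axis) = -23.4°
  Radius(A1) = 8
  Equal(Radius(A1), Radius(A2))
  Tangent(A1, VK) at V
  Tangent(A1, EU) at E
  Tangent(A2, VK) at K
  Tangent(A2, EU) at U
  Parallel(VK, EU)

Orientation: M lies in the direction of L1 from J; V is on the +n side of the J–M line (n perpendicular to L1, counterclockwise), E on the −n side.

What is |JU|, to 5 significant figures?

49.945

Tangency of A1 to both parallel lines with radius 8.0 puts V and E at J ± 8.0·n: V = (3.1772, 7.3420), E = (-3.1772, -7.3420). Equal radii place K and U the same way about M: K = M + 8.0·n = (48.422, -12.237), U = M − 8.0·n = (42.068, -26.921). Then |JU| = |U − J| = 49.945.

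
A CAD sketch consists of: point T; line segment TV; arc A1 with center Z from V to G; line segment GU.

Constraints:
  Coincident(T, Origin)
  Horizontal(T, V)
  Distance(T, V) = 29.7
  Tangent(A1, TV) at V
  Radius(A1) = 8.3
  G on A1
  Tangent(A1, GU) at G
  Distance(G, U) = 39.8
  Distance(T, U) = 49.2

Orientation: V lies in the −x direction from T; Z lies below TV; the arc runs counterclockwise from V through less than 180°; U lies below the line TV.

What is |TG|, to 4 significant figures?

38.88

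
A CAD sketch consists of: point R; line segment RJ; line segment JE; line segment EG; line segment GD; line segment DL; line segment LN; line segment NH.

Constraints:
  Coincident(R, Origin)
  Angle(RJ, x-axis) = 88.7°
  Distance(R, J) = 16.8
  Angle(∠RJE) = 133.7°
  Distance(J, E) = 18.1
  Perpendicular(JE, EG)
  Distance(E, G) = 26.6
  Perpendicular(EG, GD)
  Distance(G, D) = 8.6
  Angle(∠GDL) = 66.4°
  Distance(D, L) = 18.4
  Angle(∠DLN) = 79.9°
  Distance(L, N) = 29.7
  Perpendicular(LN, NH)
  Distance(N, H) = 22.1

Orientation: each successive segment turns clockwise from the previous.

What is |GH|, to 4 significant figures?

21.21

R is at the origin; RJ runs at 88.7° with length 16.8, so J = (0.3811, 16.80). ∠RJE = 133.7° gives JE at 42.40° from the x-axis; with |JE| = 18.1, E = (13.75, 29.00). The perpendicularity gives EG at right angles to JE, so EG runs at -47.60°; with |EG| = 26.6, G = (31.68, 9.358). EG is perpendicular to GD, so GD runs at -137.6°; with |GD| = 8.6, D = (25.33, 3.559). ∠GDL = 66.4° gives DL at 108.8° from the x-axis; with |DL| = 18.4, L = (19.40, 20.98). ∠DLN = 79.9° gives LN at 8.700° from the x-axis; with |LN| = 29.7, N = (48.76, 25.47). LN is perpendicular to NH, so NH runs at -81.30°; with |NH| = 22.1, H = (52.10, 3.624). Then |GH| = |H − G| = 21.21.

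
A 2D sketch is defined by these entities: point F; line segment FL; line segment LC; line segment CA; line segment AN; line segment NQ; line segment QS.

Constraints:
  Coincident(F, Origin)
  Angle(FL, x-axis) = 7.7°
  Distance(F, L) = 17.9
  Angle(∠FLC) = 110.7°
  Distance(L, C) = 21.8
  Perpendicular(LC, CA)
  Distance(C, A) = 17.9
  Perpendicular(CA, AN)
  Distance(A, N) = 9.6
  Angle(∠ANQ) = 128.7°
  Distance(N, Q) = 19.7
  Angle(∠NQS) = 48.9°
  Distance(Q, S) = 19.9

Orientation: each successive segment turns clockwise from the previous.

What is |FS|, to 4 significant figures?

29.33

F is at the origin; FL runs at 7.7° with length 17.9, so L = (17.74, 2.398). ∠FLC = 110.7° gives LC at -61.60° from the x-axis; with |LC| = 21.8, C = (28.11, -16.78). LC is perpendicular to CA, so CA runs at -151.6°; with |CA| = 17.9, A = (12.36, -25.29). CA is perpendicular to AN, so AN runs at 118.4°; with |AN| = 9.6, N = (7.796, -16.85). ∠ANQ = 128.7° gives NQ at 67.10° from the x-axis; with |NQ| = 19.7, Q = (15.46, 1.300). ∠NQS = 48.9° gives QS at -64.00° from the x-axis; with |QS| = 19.9, S = (24.18, -16.59). Then |FS| = |S − F| = 29.33.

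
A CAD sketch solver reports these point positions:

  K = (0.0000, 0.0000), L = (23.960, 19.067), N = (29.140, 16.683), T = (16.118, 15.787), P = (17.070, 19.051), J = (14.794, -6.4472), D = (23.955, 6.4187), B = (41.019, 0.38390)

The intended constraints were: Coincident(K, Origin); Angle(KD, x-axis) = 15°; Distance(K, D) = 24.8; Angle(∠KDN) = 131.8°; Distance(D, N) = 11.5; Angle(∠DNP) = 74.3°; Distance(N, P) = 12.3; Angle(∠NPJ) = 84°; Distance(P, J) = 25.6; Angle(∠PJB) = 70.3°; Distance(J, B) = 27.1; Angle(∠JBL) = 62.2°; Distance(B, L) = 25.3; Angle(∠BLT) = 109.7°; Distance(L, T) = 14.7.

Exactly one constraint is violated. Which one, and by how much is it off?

Distance(L, T) = 14.7 — off by 6.20.

K = (0.00, 0.00) ✓; KD at 15.00° ✓; |KD| = 24.80 ✓; ∠KDN = 131.8° ✓; |DN| = 11.50 ✓; ∠DNP = 74.30° ✓; |NP| = 12.30 ✓; ∠NPJ = 84.00° ✓; |PJ| = 25.60 ✓; ∠PJB = 70.30° ✓; |JB| = 27.10 ✓; ∠JBL = 62.20° ✓; |BL| = 25.30 ✓; ∠BLT = 109.7° ✓; |LT| = 8.500 ✗.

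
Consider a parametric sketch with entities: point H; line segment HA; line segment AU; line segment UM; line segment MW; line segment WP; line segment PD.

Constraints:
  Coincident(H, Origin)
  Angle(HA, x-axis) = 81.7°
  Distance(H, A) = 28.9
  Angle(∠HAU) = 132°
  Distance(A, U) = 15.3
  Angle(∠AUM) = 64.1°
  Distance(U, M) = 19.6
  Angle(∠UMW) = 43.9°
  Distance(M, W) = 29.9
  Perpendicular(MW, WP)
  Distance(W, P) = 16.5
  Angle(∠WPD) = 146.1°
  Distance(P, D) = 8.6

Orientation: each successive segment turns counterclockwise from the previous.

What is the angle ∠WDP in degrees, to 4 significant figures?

22.43°

H is at the origin; HA runs at 81.7° with length 28.9, so A = (4.172, 28.60). ∠HAU = 132.0° gives AU at 129.7° from the x-axis; with |AU| = 15.3, U = (-5.601, 40.37). ∠AUM = 64.1° gives UM at -114.4° from the x-axis; with |UM| = 19.6, M = (-13.70, 22.52). ∠UMW = 43.9° gives MW at 21.70° from the x-axis; with |MW| = 29.9, W = (14.08, 33.58). MW is perpendicular to WP, so WP runs at 111.7°; with |WP| = 16.5, P = (7.982, 48.91). ∠WPD = 146.1° gives PD at 145.6° from the x-axis; with |PD| = 8.6, D = (0.8862, 53.76). Then cos ∠WDP = DW·DP / (|DW||DP|), giving 22.43°.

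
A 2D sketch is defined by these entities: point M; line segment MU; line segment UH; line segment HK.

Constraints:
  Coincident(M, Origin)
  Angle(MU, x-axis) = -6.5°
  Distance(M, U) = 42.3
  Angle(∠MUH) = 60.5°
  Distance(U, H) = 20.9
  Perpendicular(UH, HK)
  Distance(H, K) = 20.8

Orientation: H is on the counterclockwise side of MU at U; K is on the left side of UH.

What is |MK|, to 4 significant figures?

16.02

M is at the origin; MU runs at -6.5° with length 42.3, so U = 42.3·(cos -6.5°, sin -6.5°) = (42.03, -4.788). ∠MUH = 60.5°, so UH runs at -6.5° + (180° − 60.5°) = 113.0° from the x-axis; with |UH| = 20.9, H = U + 20.9·(cos 113.0°, sin 113.0°) = (33.86, 14.45). UH ⟂ HK; with |HK| = 20.8 on the left of UH, K = H + 20.8·(-0.9205, -0.3907) = (14.72, 6.323). Then |MK| = |K − M| = 16.02.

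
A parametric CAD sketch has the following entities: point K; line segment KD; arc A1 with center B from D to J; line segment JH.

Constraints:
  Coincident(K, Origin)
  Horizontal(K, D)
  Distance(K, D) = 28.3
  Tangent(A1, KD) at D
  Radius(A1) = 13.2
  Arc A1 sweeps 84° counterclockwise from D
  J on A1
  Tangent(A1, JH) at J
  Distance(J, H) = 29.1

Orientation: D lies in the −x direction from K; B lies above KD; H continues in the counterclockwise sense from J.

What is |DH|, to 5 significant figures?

43.851

K is at the origin; KD is horizontal with |KD| = 28.3 and D on the −x side, so D = (-28.300, 0.0000). A1 meets KD tangentially, so BD is at right angles to KD, so B = D + (0, 13.2) = (-28.300, 13.200). On A1, D sits at bearing -90° from B; an 84° counterclockwise sweep puts J at bearing -6°, so J = B + 13.2·(cos -6°, sin -6°) = (-15.172, 11.820). Since A1 is tangent to JH there, BJ ⟂ JH, so JH runs along (−sin -6°, cos -6°); with |JH| = 29.1, H = (-12.131, 40.761). Then |DH| = |H − D| = 43.851.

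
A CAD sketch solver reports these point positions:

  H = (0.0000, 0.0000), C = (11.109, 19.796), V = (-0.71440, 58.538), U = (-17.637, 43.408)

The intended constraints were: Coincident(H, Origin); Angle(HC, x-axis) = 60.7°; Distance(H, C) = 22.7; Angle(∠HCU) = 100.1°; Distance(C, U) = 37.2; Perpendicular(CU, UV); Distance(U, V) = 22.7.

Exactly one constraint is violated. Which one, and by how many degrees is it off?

Perpendicular(CU, UV) — off by 8.80°.

H = (0.00, 0.00) ✓; HC at 60.70° ✓; |HC| = 22.70 ✓; ∠HCU = 100.1° ✓; |CU| = 37.20 ✓; ∠(CU, UV) = 98.80° ✗; |UV| = 22.70 ✓.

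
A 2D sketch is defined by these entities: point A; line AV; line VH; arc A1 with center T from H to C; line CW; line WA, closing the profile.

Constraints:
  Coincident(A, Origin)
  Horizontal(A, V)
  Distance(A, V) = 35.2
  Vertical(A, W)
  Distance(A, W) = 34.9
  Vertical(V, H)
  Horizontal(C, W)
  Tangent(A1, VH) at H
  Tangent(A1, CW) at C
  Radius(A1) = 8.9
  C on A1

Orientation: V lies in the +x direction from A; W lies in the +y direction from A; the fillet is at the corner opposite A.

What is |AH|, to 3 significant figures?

43.8

The virtual corner opposite A is at (35.2, 34.9). A1 meets VH tangentially, so TH is at right angles to VH and the tangent condition forces TC to be normal to CW, with radius 8.9, so the center T sits 8.9 in from both sides at T = (26.3, 26.0). That places the tangent points at H = (35.2, 26.0) on VH and C = (26.3, 34.9) on CW. Then |AH| = |H − A| = 43.8.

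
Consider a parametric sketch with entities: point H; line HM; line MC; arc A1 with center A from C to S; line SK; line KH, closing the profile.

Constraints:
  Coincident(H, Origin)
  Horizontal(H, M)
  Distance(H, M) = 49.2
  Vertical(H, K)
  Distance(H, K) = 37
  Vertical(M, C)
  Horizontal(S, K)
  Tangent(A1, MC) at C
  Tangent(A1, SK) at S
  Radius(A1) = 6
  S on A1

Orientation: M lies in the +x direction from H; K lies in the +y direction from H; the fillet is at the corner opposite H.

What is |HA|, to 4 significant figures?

53.17

H is at the origin; H and M share the same y with |HM| = 49.2 and M on the +x side, so M = (49.20, 0.000). HK is vertical with |HK| = 37.0 and K on the +y side, so K = (0.000, 37.00). The virtual corner opposite H is at (49.20, 37.00). A1 meets MC tangentially, so AC is at right angles to MC and the tangent condition forces AS to be normal to SK, with radius 6.0, so the center A sits 6.0 in from both sides at A = (43.20, 31.00). Then |HA| = |A − H| = 53.17.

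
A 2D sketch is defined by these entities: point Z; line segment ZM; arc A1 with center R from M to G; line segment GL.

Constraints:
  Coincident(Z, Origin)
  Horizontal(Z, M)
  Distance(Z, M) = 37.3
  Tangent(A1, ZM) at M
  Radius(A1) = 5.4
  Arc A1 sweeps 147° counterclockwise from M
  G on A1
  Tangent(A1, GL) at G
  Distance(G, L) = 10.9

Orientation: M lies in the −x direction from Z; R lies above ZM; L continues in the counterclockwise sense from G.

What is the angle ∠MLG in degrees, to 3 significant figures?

35.7°

Z is at the origin; Z and M share the same y with |ZM| = 37.3 and M on the −x side, so M = (-37.3, 0.00). A1 meets ZM tangentially, so RM is at right angles to ZM, so R = M + (0, 5.4) = (-37.3, 5.40). On A1, M sits at bearing -90° from R; a 147° counterclockwise sweep puts G at bearing 57°, so G = R + 5.4·(cos 57°, sin 57°) = (-34.4, 9.93). The tangent condition forces RG to be normal to GL, so GL runs along (−sin 57°, cos 57°); with |GL| = 10.9, L = (-43.5, 15.9). Then cos ∠MLG = LM·LG / (|LM||LG|), giving 35.7°.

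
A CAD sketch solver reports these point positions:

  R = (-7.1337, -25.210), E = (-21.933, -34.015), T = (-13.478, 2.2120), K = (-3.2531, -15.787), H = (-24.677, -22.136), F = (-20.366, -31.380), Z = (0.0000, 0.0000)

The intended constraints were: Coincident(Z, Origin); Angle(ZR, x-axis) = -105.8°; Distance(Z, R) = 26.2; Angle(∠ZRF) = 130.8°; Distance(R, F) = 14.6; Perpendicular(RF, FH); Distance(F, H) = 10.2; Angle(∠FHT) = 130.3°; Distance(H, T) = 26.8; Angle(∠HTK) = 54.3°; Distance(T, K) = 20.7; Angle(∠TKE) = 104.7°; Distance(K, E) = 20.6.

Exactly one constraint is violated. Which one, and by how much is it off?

Distance(K, E) = 20.6 — off by 5.50.

Z = (0.00, 0.00) ✓; ZR at -105.8° ✓; |ZR| = 26.20 ✓; ∠ZRF = 130.8° ✓; |RF| = 14.60 ✓; ∠(RF, FH) = 90.00° ✓; |FH| = 10.20 ✓; ∠FHT = 130.3° ✓; |HT| = 26.80 ✓; ∠HTK = 54.30° ✓; |TK| = 20.70 ✓; ∠TKE = 104.7° ✓; |KE| = 26.10 ✗.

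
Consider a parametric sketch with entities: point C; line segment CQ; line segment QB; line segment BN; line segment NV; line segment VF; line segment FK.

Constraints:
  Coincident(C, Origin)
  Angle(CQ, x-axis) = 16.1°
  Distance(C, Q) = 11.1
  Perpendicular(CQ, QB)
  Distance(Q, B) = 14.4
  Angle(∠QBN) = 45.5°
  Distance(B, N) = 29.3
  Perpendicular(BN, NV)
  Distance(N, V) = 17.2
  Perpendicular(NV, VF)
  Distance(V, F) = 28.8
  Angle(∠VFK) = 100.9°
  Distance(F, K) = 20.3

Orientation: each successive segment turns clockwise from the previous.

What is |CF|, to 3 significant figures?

22.9

BN is perpendicular to NV, so NV runs at 61.6°; with |NV| = 17.2, V = (-2.93, 18.3). NV is perpendicular to VF, so VF runs at -28.4°; with |VF| = 28.8, F = (22.4, 4.61). Then |CF| = |F − C| = 22.9.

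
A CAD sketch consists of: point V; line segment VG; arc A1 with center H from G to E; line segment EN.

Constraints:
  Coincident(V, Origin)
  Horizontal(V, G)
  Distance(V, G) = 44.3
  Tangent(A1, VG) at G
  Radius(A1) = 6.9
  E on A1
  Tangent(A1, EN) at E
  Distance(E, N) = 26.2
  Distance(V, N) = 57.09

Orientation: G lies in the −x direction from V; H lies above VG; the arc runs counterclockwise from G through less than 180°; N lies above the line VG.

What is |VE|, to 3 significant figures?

38.8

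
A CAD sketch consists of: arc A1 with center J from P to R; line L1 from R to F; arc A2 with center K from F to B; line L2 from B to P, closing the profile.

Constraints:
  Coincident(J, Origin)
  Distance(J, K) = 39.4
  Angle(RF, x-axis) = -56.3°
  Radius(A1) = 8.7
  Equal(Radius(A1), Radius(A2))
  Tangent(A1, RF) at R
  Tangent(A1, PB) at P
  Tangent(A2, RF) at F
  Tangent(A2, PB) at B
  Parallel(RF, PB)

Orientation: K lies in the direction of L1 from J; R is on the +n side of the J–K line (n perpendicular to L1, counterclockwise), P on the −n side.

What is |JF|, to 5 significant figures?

40.349

The slot axis is L1's direction at -56.3°, so u = (cos -56.3°, sin -56.3°) = (0.55484, -0.83195) and n = (−sin -56.3°, cos -56.3°) = (0.83195, 0.55484). J is at the origin and K lies 39.4 along u from J, so K = 39.4·u = (21.861, -32.779). Tangency of A1 to both parallel lines with radius 8.7 puts R and P at J ± 8.7·n: R = (7.2380, 4.8271), P = (-7.2380, -4.8271). Equal radii place F and B the same way about K: F = K + 8.7·n = (29.099, -27.952), B = K − 8.7·n = (14.623, -37.606). Then |JF| = |F − J| = 40.349.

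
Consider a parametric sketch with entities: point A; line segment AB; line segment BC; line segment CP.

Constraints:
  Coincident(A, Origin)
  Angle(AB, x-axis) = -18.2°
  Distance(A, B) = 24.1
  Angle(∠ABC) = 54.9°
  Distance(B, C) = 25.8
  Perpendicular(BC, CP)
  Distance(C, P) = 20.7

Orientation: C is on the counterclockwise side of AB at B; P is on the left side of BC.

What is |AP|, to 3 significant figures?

12.0

∠ABC = 54.9°, so BC runs at -18.2° + (180° − 54.9°) = 107° from the x-axis; with |BC| = 25.8, C = B + 25.8·(cos 107°, sin 107°) = (15.4, 17.2). The perpendicularity gives CP at right angles to BC; with |CP| = 20.7 on the left of BC, P = C + 20.7·(-0.957, -0.291) = (-4.41, 11.1). Then |AP| = |P − A| = 12.0.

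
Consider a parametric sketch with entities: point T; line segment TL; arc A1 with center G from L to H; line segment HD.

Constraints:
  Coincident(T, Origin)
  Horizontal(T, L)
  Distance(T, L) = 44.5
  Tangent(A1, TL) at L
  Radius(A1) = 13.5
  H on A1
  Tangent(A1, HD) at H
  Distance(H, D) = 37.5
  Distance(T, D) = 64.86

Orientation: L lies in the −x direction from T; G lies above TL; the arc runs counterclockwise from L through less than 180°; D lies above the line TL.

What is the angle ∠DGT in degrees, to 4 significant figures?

97.06°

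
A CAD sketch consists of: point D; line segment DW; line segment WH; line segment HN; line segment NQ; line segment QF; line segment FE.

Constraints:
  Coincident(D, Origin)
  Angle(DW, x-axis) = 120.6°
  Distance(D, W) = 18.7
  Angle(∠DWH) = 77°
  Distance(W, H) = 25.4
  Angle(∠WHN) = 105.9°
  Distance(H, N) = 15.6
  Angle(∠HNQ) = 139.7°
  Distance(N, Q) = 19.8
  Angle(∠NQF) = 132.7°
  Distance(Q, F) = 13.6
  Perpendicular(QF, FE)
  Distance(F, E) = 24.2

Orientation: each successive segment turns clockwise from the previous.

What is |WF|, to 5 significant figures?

38.279

D is at the origin; DW runs at 120.6° with length 18.7, so W = (-9.5191, 16.096). ∠DWH = 77.0° gives WH at 17.600° from the x-axis; with |WH| = 25.4, H = (14.692, 23.776). ∠WHN = 105.9° gives HN at -56.500° from the x-axis; with |HN| = 15.6, N = (23.302, 10.767). ∠HNQ = 139.7° gives NQ at -96.800° from the x-axis; with |NQ| = 19.8, Q = (20.958, -8.8933). ∠NQF = 132.7° gives QF at -144.10° from the x-axis; with |QF| = 13.6, F = (9.9412, -16.868). Then |WF| = |F − W| = 38.279.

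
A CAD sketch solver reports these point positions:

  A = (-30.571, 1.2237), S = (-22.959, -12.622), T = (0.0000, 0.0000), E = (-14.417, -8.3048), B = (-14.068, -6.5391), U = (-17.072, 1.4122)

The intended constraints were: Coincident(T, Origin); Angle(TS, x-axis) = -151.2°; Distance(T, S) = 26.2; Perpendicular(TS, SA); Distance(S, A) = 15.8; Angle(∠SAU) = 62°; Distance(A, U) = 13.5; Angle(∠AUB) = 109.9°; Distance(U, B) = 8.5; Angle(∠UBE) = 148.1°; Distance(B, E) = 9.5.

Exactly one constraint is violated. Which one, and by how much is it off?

Distance(B, E) = 9.5 — off by 7.70.

T = (0.00, 0.00) ✓; TS at -151.2° ✓; |TS| = 26.20 ✓; ∠(TS, SA) = 90.00° ✓; |SA| = 15.80 ✓; ∠SAU = 62.00° ✓; |AU| = 13.50 ✓; ∠AUB = 109.9° ✓; |UB| = 8.500 ✓; ∠UBE = 148.1° ✓; |BE| = 1.800 ✗.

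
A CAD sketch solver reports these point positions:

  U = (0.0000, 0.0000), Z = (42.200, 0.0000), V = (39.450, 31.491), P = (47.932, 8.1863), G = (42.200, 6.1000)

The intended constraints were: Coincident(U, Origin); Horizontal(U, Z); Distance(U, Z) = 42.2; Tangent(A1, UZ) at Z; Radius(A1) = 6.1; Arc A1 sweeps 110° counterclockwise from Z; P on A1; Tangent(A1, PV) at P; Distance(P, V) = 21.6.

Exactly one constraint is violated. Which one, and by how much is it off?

Distance(P, V) = 21.6 — off by 3.20.

U = (0.00, 0.00) ✓; U.y = 0.00, Z.y = 0.00 ✓; |UZ| = 42.20 ✓; ∠(GZ, ZU) = 90.00° ✓; |GZ| = 6.100 ✓; bearing(G→P) − bearing(G→Z) = 110.0° ✓; |GP| = 6.100 ✓; ∠(GP, PV) = 90.00° ✓; |PV| = 24.80 ✗.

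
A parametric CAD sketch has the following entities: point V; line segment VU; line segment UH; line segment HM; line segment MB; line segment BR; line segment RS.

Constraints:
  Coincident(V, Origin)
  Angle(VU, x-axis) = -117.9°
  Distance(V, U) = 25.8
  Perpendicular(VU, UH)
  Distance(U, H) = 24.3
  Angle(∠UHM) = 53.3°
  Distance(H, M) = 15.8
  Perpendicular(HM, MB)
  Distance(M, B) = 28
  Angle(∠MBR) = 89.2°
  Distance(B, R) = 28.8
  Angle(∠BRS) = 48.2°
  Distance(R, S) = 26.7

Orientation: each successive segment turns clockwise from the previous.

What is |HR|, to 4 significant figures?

30.51

V is at the origin; VU runs at -117.9° with length 25.8, so U = (-12.07, -22.80). VU is perpendicular to UH, so UH runs at 152.1°; with |UH| = 24.3, H = (-33.55, -11.43). ∠UHM = 53.3° gives HM at 25.40° from the x-axis; with |HM| = 15.8, M = (-19.28, -4.653). The perpendicularity gives MB at right angles to HM, so MB runs at -64.60°; with |MB| = 28.0, B = (-7.265, -29.95). ∠MBR = 89.2° gives BR at -155.4° from the x-axis; with |BR| = 28.8, R = (-33.45, -41.94). Then |HR| = |R − H| = 30.51.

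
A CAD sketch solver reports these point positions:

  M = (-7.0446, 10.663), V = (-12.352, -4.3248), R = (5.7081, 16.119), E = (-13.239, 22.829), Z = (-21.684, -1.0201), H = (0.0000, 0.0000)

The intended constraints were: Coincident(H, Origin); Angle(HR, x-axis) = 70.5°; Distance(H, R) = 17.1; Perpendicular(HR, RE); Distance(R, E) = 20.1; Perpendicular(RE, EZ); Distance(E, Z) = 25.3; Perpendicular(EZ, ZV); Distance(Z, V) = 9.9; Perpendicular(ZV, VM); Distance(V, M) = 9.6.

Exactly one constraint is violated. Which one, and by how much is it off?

Distance(V, M) = 9.6 — off by 6.30.

H = (0.00, 0.00) ✓; HR at 70.50° ✓; |HR| = 17.10 ✓; ∠(HR, RE) = 90.00° ✓; |RE| = 20.10 ✓; ∠(RE, EZ) = 90.00° ✓; |EZ| = 25.30 ✓; ∠(EZ, ZV) = 90.00° ✓; |ZV| = 9.900 ✓; ∠(ZV, VM) = 90.00° ✓; |VM| = 15.90 ✗.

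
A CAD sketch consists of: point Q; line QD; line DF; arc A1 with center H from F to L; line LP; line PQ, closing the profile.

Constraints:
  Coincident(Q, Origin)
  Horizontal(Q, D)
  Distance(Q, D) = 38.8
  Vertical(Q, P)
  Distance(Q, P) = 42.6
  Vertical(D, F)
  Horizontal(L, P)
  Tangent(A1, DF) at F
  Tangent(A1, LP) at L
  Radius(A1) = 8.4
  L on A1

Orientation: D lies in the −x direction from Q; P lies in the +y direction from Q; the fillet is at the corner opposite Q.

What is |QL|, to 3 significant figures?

52.3

Q is at the origin; Q and D share the same y with |QD| = 38.8 and D on the −x side, so D = (-38.8, 0.00). Q and P share the same x with |QP| = 42.6 and P on the +y side, so P = (0.00, 42.6). The virtual corner opposite Q is at (-38.8, 42.6). The tangent condition forces HF to be normal to DF and A1 meets LP tangentially, so HL is at right angles to LP, with radius 8.4, so the center H sits 8.4 in from both sides at H = (-30.4, 34.2). That places the tangent points at F = (-38.8, 34.2) on DF and L = (-30.4, 42.6) on LP. Then |QL| = |L − Q| = 52.3.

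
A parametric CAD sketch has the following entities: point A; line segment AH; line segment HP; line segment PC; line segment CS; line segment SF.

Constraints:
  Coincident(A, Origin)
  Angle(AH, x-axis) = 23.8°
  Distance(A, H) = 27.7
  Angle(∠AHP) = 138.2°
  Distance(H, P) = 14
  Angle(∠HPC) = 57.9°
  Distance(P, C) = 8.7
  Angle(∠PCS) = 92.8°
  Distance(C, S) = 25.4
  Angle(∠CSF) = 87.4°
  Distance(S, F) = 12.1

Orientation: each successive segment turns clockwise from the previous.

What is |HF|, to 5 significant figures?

16.607

A is at the origin; AH runs at 23.8° with length 27.7, so H = (25.344, 11.178). ∠AHP = 138.2° gives HP at -18.000° from the x-axis; with |HP| = 14.0, P = (38.659, 6.8520). ∠HPC = 57.9° gives PC at -140.10° from the x-axis; with |PC| = 8.7, C = (31.985, 1.2714). ∠PCS = 92.8° gives CS at 132.70° from the x-axis; with |CS| = 25.4, S = (14.760, 19.938). ∠CSF = 87.4° gives SF at 40.100° from the x-axis; with |SF| = 12.1, F = (24.015, 27.732). Then |HF| = |F − H| = 16.607.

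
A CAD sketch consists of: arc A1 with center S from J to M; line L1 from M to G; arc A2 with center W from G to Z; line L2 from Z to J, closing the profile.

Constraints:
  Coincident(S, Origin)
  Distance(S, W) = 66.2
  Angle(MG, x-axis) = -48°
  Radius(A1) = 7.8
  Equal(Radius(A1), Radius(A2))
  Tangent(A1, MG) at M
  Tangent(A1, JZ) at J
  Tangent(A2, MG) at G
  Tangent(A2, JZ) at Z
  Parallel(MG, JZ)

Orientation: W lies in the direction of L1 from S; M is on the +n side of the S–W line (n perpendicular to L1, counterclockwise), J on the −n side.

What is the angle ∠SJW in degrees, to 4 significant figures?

83.28°

The slot axis is L1's direction at -48.0°, so u = (cos -48.0°, sin -48.0°) = (0.6691, -0.7431) and n = (−sin -48.0°, cos -48.0°) = (0.7431, 0.6691). S is at the origin and W lies 66.2 along u from S, so W = 66.2·u = (44.30, -49.20). Tangency of A1 to both parallel lines with radius 7.8 puts M and J at S ± 7.8·n: M = (5.797, 5.219), J = (-5.797, -5.219). Then cos ∠SJW = JS·JW / (|JS||JW|), giving 83.28°.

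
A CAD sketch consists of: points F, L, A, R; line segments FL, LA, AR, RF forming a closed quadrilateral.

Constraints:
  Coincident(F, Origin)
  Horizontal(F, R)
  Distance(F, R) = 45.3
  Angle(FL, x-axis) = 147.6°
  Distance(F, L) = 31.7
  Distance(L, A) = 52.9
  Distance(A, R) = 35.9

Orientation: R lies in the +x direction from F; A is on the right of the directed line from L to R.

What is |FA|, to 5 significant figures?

21.896

Checks: FL at 147.6° ✓; |LA| = 52.90 ✓; |AR| = 35.90 ✓.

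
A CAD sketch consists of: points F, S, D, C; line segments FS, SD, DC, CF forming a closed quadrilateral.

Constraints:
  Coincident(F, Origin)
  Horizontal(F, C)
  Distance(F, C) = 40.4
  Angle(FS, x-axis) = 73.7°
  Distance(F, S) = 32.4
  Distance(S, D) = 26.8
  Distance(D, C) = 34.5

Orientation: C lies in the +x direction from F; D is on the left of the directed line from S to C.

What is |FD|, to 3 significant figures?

49.4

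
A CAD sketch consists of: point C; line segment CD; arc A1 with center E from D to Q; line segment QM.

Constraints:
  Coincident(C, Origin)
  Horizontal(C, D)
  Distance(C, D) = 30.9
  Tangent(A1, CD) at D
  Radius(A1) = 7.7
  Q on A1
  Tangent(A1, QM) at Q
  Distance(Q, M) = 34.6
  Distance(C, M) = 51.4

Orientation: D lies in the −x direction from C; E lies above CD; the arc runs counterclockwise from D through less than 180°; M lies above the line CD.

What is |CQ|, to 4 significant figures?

24.87

Checks: |EQ| = 7.700 ✓; ∠(EQ, QM) = 90.00° ✓; |QM| = 34.60 ✓; |CM| = 51.40 ✓.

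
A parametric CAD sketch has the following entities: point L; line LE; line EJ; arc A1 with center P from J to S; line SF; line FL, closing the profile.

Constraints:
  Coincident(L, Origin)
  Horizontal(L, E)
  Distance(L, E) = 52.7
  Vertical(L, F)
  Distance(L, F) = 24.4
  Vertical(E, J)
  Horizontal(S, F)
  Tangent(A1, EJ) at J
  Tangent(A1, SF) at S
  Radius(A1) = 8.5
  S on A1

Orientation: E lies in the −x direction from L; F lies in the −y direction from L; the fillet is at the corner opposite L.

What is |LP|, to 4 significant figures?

46.97

L and F share the same x with |LF| = 24.4 and F on the −y side, so F = (0.000, -24.40). The virtual corner opposite L is at (-52.70, -24.40). The tangent condition forces PJ to be normal to EJ and the tangent condition forces PS to be normal to SF, with radius 8.5, so the center P sits 8.5 in from both sides at P = (-44.20, -15.90). Then |LP| = |P − L| = 46.97.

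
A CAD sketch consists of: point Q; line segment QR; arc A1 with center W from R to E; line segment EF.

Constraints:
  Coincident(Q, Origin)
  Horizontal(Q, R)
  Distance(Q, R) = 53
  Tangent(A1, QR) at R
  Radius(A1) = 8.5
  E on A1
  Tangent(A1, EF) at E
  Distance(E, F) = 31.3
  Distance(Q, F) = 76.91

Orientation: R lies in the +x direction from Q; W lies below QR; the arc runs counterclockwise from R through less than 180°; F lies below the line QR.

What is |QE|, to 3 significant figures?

48.6

Q is at the origin; QR is horizontal with |QR| = 53.0 and R on the +x side, so R = (53.0, 0.00). Tangency of A1 to QR means the radius WR is perpendicular to QR, so W = R + (0, -8.5) = (53.0, -8.50). Since WE ⟂ EF (tangency), |WF| = √(8.5² + 31.3²) = 32.4 regardless of where E sits on A1. So F lies on both circle(Q, 76.91) and circle(W, 32.4); the below-QR intersection is F = (67.0, -37.8). E is the foot of the tangent from F: E = (46.6, -14.1).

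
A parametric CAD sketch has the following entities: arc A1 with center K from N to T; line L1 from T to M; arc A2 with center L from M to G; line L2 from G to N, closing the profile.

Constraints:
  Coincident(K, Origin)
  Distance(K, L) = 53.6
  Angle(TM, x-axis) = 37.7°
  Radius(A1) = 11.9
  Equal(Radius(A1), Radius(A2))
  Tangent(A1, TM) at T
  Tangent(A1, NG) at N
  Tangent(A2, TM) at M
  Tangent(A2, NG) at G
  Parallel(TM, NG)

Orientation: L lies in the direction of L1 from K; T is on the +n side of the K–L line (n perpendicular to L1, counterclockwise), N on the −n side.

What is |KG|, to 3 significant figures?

54.9

Tangency of A1 to both parallel lines with radius 11.9 puts T and N at K ± 11.9·n: T = (-7.28, 9.42), N = (7.28, -9.42). Equal radii place M and G the same way about L: M = L + 11.9·n = (35.1, 42.2), G = L − 11.9·n = (49.7, 23.4). Then |KG| = |G − K| = 54.9.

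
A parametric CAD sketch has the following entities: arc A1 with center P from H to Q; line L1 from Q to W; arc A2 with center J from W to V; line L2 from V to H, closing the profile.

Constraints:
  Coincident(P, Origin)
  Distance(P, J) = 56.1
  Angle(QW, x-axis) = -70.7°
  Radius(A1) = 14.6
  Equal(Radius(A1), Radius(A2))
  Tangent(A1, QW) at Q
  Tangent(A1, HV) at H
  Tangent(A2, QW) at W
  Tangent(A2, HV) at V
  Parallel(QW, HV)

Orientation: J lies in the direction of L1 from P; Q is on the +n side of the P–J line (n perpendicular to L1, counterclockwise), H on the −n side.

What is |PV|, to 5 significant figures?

57.969

Tangency of A1 to both parallel lines with radius 14.6 puts Q and H at P ± 14.6·n: Q = (13.779, 4.8255), H = (-13.779, -4.8255). Equal radii place W and V the same way about J: W = J + 14.6·n = (32.321, -48.122), V = J − 14.6·n = (4.7624, -57.773). Then |PV| = |V − P| = 57.969.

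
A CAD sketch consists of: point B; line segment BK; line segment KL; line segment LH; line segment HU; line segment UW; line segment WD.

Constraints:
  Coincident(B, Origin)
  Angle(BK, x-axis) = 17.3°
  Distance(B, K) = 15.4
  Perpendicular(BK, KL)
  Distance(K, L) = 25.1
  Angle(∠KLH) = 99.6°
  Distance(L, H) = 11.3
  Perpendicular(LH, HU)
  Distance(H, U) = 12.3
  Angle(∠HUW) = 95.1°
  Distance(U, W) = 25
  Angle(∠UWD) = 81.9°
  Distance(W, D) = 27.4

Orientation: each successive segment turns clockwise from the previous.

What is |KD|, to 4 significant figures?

38.43

B is at the origin; BK runs at 17.3° with length 15.4, so K = (14.70, 4.580). BK ⟂ KL, so KL runs at -72.70°; with |KL| = 25.1, L = (22.17, -19.38). ∠KLH = 99.6° gives LH at -153.1° from the x-axis; with |LH| = 11.3, H = (12.09, -24.50). LH ⟂ HU, so HU runs at 116.9°; with |HU| = 12.3, U = (6.525, -13.53). ∠HUW = 95.1° gives UW at 32.00° from the x-axis; with |UW| = 25.0, W = (27.73, -0.2803). ∠UWD = 81.9° gives WD at -66.10° from the x-axis; with |WD| = 27.4, D = (38.83, -25.33). Then |KD| = |D − K| = 38.43.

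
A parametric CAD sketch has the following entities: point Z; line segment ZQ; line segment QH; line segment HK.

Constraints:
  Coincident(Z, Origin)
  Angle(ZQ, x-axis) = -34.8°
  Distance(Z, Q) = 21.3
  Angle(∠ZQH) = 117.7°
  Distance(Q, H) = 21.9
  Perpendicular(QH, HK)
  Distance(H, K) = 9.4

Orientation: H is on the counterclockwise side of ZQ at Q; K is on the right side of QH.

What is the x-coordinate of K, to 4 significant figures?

41.26

∠ZQH = 117.7°, so QH runs at -34.8° + (180° − 117.7°) = 27.50° from the x-axis; with |QH| = 21.9, H = Q + 21.9·(cos 27.50°, sin 27.50°) = (36.92, -2.044). The perpendicularity gives HK at right angles to QH; with |HK| = 9.4 on the right of QH, K = H + 9.4·(0.4617, -0.8870) = (41.26, -10.38). So K.x = 41.26.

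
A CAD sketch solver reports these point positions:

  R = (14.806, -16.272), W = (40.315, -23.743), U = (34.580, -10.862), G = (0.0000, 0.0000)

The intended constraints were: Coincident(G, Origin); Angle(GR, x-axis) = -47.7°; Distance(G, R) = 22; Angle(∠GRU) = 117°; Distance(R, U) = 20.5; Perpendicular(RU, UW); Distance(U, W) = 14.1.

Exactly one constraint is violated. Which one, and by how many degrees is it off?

Perpendicular(RU, UW) — off by 8.70°.

G = (0.00, 0.00) ✓; GR at -47.70° ✓; |GR| = 22.00 ✓; ∠GRU = 117.0° ✓; |RU| = 20.50 ✓; ∠(RU, UW) = 81.30° ✗; |UW| = 14.10 ✓.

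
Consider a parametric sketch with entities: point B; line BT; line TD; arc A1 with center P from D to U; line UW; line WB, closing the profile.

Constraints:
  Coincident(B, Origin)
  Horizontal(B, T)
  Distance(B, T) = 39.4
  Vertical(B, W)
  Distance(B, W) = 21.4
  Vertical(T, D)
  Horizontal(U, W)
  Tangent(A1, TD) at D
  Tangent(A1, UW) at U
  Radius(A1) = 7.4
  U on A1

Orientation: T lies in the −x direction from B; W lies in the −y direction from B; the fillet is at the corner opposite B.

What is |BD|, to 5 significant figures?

41.813

B is at the origin; B and T share the same y with |BT| = 39.4 and T on the −x side, so T = (-39.400, 0.0000). BW is vertical with |BW| = 21.4 and W on the −y side, so W = (0.0000, -21.400). The virtual corner opposite B is at (-39.400, -21.400). The tangent condition forces PD to be normal to TD and A1 meets UW tangentially, so PU is at right angles to UW, with radius 7.4, so the center P sits 7.4 in from both sides at P = (-32.000, -14.000). That places the tangent points at D = (-39.400, -14.000) on TD and U = (-32.000, -21.400) on UW. Then |BD| = |D − B| = 41.813.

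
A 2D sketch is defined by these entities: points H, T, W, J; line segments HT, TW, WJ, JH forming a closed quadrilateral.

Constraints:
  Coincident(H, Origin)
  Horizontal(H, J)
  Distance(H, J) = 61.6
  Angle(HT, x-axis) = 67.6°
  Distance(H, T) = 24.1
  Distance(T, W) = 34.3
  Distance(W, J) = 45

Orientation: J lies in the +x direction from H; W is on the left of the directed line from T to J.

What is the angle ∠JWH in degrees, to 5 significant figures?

75.051°

Checks: |TW| = 34.30 ✓; |WJ| = 45.00 ✓.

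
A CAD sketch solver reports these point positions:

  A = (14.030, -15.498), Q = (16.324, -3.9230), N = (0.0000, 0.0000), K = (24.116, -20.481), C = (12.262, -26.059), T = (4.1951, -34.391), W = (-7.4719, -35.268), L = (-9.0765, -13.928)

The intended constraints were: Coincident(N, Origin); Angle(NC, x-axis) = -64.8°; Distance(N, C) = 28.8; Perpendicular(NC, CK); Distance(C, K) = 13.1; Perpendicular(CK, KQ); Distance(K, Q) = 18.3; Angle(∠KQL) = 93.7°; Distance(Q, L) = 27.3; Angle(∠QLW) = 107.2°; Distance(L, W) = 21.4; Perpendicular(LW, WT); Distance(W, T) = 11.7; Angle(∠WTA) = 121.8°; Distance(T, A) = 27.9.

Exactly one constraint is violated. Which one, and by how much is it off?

Distance(T, A) = 27.9 — off by 6.60.

N = (0.00, 0.00) ✓; NC at -64.80° ✓; |NC| = 28.80 ✓; ∠(NC, CK) = 90.00° ✓; |CK| = 13.10 ✓; ∠(CK, KQ) = 90.00° ✓; |KQ| = 18.30 ✓; ∠KQL = 93.70° ✓; |QL| = 27.30 ✓; ∠QLW = 107.2° ✓; |LW| = 21.40 ✓; ∠(LW, WT) = 90.00° ✓; |WT| = 11.70 ✓; ∠WTA = 121.8° ✓; |TA| = 21.30 ✗.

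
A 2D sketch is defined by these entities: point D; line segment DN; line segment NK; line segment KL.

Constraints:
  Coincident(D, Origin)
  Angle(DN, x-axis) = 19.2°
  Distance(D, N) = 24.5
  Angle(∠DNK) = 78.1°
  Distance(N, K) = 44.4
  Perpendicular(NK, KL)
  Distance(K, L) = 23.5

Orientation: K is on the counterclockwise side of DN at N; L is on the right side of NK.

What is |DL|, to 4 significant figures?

61.66

D is at the origin; DN runs at 19.2° with length 24.5, so N = 24.5·(cos 19.2°, sin 19.2°) = (23.14, 8.057). ∠DNK = 78.1°, so NK runs at 19.2° + (180° − 78.1°) = 121.1° from the x-axis; with |NK| = 44.4, K = N + 44.4·(cos 121.1°, sin 121.1°) = (0.2031, 46.08). NK is perpendicular to KL; with |KL| = 23.5 on the right of NK, L = K + 23.5·(0.8563, 0.5165) = (20.33, 58.21). Then |DL| = |L − D| = 61.66.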